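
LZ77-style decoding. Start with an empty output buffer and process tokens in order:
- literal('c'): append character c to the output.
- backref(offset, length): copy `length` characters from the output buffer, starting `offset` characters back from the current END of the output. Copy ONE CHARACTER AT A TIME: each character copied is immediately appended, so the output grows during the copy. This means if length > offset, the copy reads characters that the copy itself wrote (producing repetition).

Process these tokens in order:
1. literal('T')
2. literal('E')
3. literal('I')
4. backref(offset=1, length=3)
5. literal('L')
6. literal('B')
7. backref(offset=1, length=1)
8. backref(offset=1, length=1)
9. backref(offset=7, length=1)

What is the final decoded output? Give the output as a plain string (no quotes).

Answer: TEIIIILBBBI

Derivation:
Token 1: literal('T'). Output: "T"
Token 2: literal('E'). Output: "TE"
Token 3: literal('I'). Output: "TEI"
Token 4: backref(off=1, len=3) (overlapping!). Copied 'III' from pos 2. Output: "TEIIII"
Token 5: literal('L'). Output: "TEIIIIL"
Token 6: literal('B'). Output: "TEIIIILB"
Token 7: backref(off=1, len=1). Copied 'B' from pos 7. Output: "TEIIIILBB"
Token 8: backref(off=1, len=1). Copied 'B' from pos 8. Output: "TEIIIILBBB"
Token 9: backref(off=7, len=1). Copied 'I' from pos 3. Output: "TEIIIILBBBI"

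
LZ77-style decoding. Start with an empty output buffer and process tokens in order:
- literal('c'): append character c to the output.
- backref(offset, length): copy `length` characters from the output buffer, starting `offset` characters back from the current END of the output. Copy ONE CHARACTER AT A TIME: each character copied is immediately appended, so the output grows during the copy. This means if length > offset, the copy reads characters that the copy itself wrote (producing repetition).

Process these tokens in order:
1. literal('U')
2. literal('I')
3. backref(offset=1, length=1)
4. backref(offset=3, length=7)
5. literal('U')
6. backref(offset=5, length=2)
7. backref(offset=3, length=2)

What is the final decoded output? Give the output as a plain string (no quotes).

Answer: UIIUIIUIIUUUIUU

Derivation:
Token 1: literal('U'). Output: "U"
Token 2: literal('I'). Output: "UI"
Token 3: backref(off=1, len=1). Copied 'I' from pos 1. Output: "UII"
Token 4: backref(off=3, len=7) (overlapping!). Copied 'UIIUIIU' from pos 0. Output: "UIIUIIUIIU"
Token 5: literal('U'). Output: "UIIUIIUIIUU"
Token 6: backref(off=5, len=2). Copied 'UI' from pos 6. Output: "UIIUIIUIIUUUI"
Token 7: backref(off=3, len=2). Copied 'UU' from pos 10. Output: "UIIUIIUIIUUUIUU"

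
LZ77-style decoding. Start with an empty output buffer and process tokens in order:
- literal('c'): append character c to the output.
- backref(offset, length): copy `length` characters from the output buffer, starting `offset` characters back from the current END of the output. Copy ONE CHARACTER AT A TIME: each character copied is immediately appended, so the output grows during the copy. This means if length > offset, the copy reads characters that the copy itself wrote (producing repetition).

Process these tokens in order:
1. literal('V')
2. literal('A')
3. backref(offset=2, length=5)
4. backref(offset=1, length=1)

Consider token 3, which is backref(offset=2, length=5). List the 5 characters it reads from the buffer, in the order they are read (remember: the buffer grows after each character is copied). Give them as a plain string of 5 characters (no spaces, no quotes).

Answer: VAVAV

Derivation:
Token 1: literal('V'). Output: "V"
Token 2: literal('A'). Output: "VA"
Token 3: backref(off=2, len=5). Buffer before: "VA" (len 2)
  byte 1: read out[0]='V', append. Buffer now: "VAV"
  byte 2: read out[1]='A', append. Buffer now: "VAVA"
  byte 3: read out[2]='V', append. Buffer now: "VAVAV"
  byte 4: read out[3]='A', append. Buffer now: "VAVAVA"
  byte 5: read out[4]='V', append. Buffer now: "VAVAVAV"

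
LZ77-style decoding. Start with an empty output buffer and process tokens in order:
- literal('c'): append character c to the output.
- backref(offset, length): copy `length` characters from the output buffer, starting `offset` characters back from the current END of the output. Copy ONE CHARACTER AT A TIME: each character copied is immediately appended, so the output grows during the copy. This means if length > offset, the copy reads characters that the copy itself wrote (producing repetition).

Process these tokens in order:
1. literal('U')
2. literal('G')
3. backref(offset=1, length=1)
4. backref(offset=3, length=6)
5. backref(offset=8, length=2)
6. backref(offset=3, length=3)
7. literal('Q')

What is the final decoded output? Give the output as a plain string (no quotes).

Token 1: literal('U'). Output: "U"
Token 2: literal('G'). Output: "UG"
Token 3: backref(off=1, len=1). Copied 'G' from pos 1. Output: "UGG"
Token 4: backref(off=3, len=6) (overlapping!). Copied 'UGGUGG' from pos 0. Output: "UGGUGGUGG"
Token 5: backref(off=8, len=2). Copied 'GG' from pos 1. Output: "UGGUGGUGGGG"
Token 6: backref(off=3, len=3). Copied 'GGG' from pos 8. Output: "UGGUGGUGGGGGGG"
Token 7: literal('Q'). Output: "UGGUGGUGGGGGGGQ"

Answer: UGGUGGUGGGGGGGQ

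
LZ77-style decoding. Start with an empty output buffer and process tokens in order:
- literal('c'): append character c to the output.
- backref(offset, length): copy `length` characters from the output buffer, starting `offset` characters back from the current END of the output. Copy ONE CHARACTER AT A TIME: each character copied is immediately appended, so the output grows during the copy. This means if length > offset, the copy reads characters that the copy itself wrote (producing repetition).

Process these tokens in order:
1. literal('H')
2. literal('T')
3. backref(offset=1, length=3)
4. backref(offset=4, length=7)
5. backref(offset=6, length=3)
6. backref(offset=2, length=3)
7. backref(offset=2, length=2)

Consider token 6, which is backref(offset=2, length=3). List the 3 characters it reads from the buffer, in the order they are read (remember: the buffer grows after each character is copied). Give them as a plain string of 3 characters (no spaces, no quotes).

Token 1: literal('H'). Output: "H"
Token 2: literal('T'). Output: "HT"
Token 3: backref(off=1, len=3) (overlapping!). Copied 'TTT' from pos 1. Output: "HTTTT"
Token 4: backref(off=4, len=7) (overlapping!). Copied 'TTTTTTT' from pos 1. Output: "HTTTTTTTTTTT"
Token 5: backref(off=6, len=3). Copied 'TTT' from pos 6. Output: "HTTTTTTTTTTTTTT"
Token 6: backref(off=2, len=3). Buffer before: "HTTTTTTTTTTTTTT" (len 15)
  byte 1: read out[13]='T', append. Buffer now: "HTTTTTTTTTTTTTTT"
  byte 2: read out[14]='T', append. Buffer now: "HTTTTTTTTTTTTTTTT"
  byte 3: read out[15]='T', append. Buffer now: "HTTTTTTTTTTTTTTTTT"

Answer: TTT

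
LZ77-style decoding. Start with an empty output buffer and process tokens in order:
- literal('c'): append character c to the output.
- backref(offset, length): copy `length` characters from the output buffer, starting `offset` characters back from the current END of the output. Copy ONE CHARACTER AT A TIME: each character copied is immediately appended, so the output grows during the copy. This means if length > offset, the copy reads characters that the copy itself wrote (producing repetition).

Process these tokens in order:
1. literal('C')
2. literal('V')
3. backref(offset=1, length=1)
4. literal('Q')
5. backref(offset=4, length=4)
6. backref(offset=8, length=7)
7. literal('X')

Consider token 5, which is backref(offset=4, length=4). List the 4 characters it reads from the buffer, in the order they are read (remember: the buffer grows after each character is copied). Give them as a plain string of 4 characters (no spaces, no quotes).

Token 1: literal('C'). Output: "C"
Token 2: literal('V'). Output: "CV"
Token 3: backref(off=1, len=1). Copied 'V' from pos 1. Output: "CVV"
Token 4: literal('Q'). Output: "CVVQ"
Token 5: backref(off=4, len=4). Buffer before: "CVVQ" (len 4)
  byte 1: read out[0]='C', append. Buffer now: "CVVQC"
  byte 2: read out[1]='V', append. Buffer now: "CVVQCV"
  byte 3: read out[2]='V', append. Buffer now: "CVVQCVV"
  byte 4: read out[3]='Q', append. Buffer now: "CVVQCVVQ"

Answer: CVVQ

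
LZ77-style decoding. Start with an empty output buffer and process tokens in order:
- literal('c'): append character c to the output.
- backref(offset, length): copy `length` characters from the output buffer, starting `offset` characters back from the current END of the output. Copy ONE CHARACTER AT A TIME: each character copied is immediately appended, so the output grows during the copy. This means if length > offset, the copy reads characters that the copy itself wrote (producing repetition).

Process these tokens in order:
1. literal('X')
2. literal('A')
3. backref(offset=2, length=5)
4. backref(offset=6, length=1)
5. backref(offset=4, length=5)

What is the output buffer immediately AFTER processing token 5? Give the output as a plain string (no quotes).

Token 1: literal('X'). Output: "X"
Token 2: literal('A'). Output: "XA"
Token 3: backref(off=2, len=5) (overlapping!). Copied 'XAXAX' from pos 0. Output: "XAXAXAX"
Token 4: backref(off=6, len=1). Copied 'A' from pos 1. Output: "XAXAXAXA"
Token 5: backref(off=4, len=5) (overlapping!). Copied 'XAXAX' from pos 4. Output: "XAXAXAXAXAXAX"

Answer: XAXAXAXAXAXAX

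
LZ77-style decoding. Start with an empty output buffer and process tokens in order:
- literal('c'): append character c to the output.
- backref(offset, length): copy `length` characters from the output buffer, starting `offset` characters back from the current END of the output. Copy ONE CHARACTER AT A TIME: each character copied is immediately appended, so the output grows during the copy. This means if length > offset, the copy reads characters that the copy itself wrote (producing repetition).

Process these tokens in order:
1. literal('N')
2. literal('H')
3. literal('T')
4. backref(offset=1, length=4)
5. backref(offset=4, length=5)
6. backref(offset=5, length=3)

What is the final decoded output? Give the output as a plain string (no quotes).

Token 1: literal('N'). Output: "N"
Token 2: literal('H'). Output: "NH"
Token 3: literal('T'). Output: "NHT"
Token 4: backref(off=1, len=4) (overlapping!). Copied 'TTTT' from pos 2. Output: "NHTTTTT"
Token 5: backref(off=4, len=5) (overlapping!). Copied 'TTTTT' from pos 3. Output: "NHTTTTTTTTTT"
Token 6: backref(off=5, len=3). Copied 'TTT' from pos 7. Output: "NHTTTTTTTTTTTTT"

Answer: NHTTTTTTTTTTTTT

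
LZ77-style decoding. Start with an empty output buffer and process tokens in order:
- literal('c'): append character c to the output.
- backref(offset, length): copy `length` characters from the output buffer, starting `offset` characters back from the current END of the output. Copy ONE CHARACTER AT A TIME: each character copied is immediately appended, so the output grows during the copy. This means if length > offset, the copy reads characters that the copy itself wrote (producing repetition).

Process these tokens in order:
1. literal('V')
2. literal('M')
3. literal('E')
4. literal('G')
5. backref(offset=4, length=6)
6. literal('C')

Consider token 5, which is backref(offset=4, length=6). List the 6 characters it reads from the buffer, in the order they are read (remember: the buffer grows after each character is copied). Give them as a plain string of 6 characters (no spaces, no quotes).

Answer: VMEGVM

Derivation:
Token 1: literal('V'). Output: "V"
Token 2: literal('M'). Output: "VM"
Token 3: literal('E'). Output: "VME"
Token 4: literal('G'). Output: "VMEG"
Token 5: backref(off=4, len=6). Buffer before: "VMEG" (len 4)
  byte 1: read out[0]='V', append. Buffer now: "VMEGV"
  byte 2: read out[1]='M', append. Buffer now: "VMEGVM"
  byte 3: read out[2]='E', append. Buffer now: "VMEGVME"
  byte 4: read out[3]='G', append. Buffer now: "VMEGVMEG"
  byte 5: read out[4]='V', append. Buffer now: "VMEGVMEGV"
  byte 6: read out[5]='M', append. Buffer now: "VMEGVMEGVM"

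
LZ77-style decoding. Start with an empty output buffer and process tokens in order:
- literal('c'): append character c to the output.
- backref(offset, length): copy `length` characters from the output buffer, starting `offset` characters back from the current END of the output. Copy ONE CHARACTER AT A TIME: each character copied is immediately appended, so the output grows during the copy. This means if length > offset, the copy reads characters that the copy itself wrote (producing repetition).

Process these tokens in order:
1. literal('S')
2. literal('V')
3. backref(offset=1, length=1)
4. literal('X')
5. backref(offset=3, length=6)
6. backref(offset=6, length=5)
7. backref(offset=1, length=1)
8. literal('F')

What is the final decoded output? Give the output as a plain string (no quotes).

Token 1: literal('S'). Output: "S"
Token 2: literal('V'). Output: "SV"
Token 3: backref(off=1, len=1). Copied 'V' from pos 1. Output: "SVV"
Token 4: literal('X'). Output: "SVVX"
Token 5: backref(off=3, len=6) (overlapping!). Copied 'VVXVVX' from pos 1. Output: "SVVXVVXVVX"
Token 6: backref(off=6, len=5). Copied 'VVXVV' from pos 4. Output: "SVVXVVXVVXVVXVV"
Token 7: backref(off=1, len=1). Copied 'V' from pos 14. Output: "SVVXVVXVVXVVXVVV"
Token 8: literal('F'). Output: "SVVXVVXVVXVVXVVVF"

Answer: SVVXVVXVVXVVXVVVF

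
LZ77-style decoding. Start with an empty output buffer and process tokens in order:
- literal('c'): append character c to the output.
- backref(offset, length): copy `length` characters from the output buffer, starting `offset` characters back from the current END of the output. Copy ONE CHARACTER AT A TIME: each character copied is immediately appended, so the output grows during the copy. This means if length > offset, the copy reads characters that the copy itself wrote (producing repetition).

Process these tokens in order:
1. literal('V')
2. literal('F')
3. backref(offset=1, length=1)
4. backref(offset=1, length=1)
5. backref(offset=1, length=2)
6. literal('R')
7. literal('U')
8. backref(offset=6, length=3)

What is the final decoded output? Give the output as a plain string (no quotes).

Token 1: literal('V'). Output: "V"
Token 2: literal('F'). Output: "VF"
Token 3: backref(off=1, len=1). Copied 'F' from pos 1. Output: "VFF"
Token 4: backref(off=1, len=1). Copied 'F' from pos 2. Output: "VFFF"
Token 5: backref(off=1, len=2) (overlapping!). Copied 'FF' from pos 3. Output: "VFFFFF"
Token 6: literal('R'). Output: "VFFFFFR"
Token 7: literal('U'). Output: "VFFFFFRU"
Token 8: backref(off=6, len=3). Copied 'FFF' from pos 2. Output: "VFFFFFRUFFF"

Answer: VFFFFFRUFFF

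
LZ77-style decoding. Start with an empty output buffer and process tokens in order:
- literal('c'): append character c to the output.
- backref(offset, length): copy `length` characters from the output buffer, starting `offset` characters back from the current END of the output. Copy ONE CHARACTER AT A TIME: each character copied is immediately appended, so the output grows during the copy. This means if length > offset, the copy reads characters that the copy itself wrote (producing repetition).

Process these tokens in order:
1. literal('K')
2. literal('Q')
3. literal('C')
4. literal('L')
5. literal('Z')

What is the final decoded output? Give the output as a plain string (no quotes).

Answer: KQCLZ

Derivation:
Token 1: literal('K'). Output: "K"
Token 2: literal('Q'). Output: "KQ"
Token 3: literal('C'). Output: "KQC"
Token 4: literal('L'). Output: "KQCL"
Token 5: literal('Z'). Output: "KQCLZ"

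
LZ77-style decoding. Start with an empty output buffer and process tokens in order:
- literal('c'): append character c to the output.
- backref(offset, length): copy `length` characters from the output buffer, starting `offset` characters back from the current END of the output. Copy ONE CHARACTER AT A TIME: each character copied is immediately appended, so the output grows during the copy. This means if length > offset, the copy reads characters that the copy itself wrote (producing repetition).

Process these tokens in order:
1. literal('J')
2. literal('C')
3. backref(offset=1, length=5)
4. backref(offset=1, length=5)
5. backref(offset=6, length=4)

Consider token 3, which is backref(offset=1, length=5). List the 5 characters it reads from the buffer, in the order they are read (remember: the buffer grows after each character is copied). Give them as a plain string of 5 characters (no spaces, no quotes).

Token 1: literal('J'). Output: "J"
Token 2: literal('C'). Output: "JC"
Token 3: backref(off=1, len=5). Buffer before: "JC" (len 2)
  byte 1: read out[1]='C', append. Buffer now: "JCC"
  byte 2: read out[2]='C', append. Buffer now: "JCCC"
  byte 3: read out[3]='C', append. Buffer now: "JCCCC"
  byte 4: read out[4]='C', append. Buffer now: "JCCCCC"
  byte 5: read out[5]='C', append. Buffer now: "JCCCCCC"

Answer: CCCCC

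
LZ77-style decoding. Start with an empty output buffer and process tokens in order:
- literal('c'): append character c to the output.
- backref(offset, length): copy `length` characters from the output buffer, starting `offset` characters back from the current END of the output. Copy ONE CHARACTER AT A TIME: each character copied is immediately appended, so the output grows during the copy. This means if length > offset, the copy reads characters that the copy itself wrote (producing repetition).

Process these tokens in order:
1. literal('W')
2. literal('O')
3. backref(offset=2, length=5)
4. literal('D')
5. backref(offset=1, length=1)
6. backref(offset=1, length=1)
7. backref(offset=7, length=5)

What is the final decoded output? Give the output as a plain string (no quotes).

Answer: WOWOWOWDDDOWOWD

Derivation:
Token 1: literal('W'). Output: "W"
Token 2: literal('O'). Output: "WO"
Token 3: backref(off=2, len=5) (overlapping!). Copied 'WOWOW' from pos 0. Output: "WOWOWOW"
Token 4: literal('D'). Output: "WOWOWOWD"
Token 5: backref(off=1, len=1). Copied 'D' from pos 7. Output: "WOWOWOWDD"
Token 6: backref(off=1, len=1). Copied 'D' from pos 8. Output: "WOWOWOWDDD"
Token 7: backref(off=7, len=5). Copied 'OWOWD' from pos 3. Output: "WOWOWOWDDDOWOWD"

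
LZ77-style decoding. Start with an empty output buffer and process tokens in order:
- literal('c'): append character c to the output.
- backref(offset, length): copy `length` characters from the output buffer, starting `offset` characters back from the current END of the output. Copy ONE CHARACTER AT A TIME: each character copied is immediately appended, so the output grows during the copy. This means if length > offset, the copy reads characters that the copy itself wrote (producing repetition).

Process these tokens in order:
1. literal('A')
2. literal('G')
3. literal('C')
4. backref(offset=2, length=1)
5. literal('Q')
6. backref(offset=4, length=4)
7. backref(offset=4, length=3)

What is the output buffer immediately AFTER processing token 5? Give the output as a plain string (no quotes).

Token 1: literal('A'). Output: "A"
Token 2: literal('G'). Output: "AG"
Token 3: literal('C'). Output: "AGC"
Token 4: backref(off=2, len=1). Copied 'G' from pos 1. Output: "AGCG"
Token 5: literal('Q'). Output: "AGCGQ"

Answer: AGCGQ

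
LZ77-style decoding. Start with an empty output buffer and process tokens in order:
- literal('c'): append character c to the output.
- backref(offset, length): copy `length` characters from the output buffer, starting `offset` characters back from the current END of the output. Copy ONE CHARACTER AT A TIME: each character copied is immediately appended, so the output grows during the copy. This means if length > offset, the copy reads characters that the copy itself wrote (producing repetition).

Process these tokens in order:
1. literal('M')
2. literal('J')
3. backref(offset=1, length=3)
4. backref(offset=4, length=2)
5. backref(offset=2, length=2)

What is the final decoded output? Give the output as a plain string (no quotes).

Answer: MJJJJJJJJ

Derivation:
Token 1: literal('M'). Output: "M"
Token 2: literal('J'). Output: "MJ"
Token 3: backref(off=1, len=3) (overlapping!). Copied 'JJJ' from pos 1. Output: "MJJJJ"
Token 4: backref(off=4, len=2). Copied 'JJ' from pos 1. Output: "MJJJJJJ"
Token 5: backref(off=2, len=2). Copied 'JJ' from pos 5. Output: "MJJJJJJJJ"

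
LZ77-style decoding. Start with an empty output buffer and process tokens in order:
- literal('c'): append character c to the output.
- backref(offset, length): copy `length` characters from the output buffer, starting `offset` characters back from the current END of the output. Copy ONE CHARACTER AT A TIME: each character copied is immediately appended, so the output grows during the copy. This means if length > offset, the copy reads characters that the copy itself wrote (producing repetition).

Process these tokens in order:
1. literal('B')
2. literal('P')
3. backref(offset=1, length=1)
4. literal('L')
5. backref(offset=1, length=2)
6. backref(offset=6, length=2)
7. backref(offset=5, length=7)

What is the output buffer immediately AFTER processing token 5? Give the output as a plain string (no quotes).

Token 1: literal('B'). Output: "B"
Token 2: literal('P'). Output: "BP"
Token 3: backref(off=1, len=1). Copied 'P' from pos 1. Output: "BPP"
Token 4: literal('L'). Output: "BPPL"
Token 5: backref(off=1, len=2) (overlapping!). Copied 'LL' from pos 3. Output: "BPPLLL"

Answer: BPPLLL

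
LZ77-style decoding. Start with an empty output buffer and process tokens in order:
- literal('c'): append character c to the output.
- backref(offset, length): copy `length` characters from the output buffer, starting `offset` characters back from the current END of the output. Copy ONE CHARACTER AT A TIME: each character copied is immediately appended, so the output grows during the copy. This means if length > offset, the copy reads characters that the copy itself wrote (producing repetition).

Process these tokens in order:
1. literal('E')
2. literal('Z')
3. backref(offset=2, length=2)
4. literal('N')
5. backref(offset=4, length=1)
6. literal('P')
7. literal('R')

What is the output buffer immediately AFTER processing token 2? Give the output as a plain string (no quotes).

Token 1: literal('E'). Output: "E"
Token 2: literal('Z'). Output: "EZ"

Answer: EZ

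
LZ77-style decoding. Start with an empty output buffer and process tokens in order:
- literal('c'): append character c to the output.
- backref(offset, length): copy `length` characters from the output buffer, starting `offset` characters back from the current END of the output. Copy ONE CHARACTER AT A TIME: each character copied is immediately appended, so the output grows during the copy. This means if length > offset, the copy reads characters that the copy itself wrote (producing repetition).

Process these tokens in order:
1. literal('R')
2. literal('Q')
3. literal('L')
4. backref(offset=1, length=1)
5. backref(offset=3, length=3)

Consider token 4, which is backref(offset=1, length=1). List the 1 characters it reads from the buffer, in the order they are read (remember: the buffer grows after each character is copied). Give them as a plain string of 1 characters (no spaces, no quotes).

Token 1: literal('R'). Output: "R"
Token 2: literal('Q'). Output: "RQ"
Token 3: literal('L'). Output: "RQL"
Token 4: backref(off=1, len=1). Buffer before: "RQL" (len 3)
  byte 1: read out[2]='L', append. Buffer now: "RQLL"

Answer: L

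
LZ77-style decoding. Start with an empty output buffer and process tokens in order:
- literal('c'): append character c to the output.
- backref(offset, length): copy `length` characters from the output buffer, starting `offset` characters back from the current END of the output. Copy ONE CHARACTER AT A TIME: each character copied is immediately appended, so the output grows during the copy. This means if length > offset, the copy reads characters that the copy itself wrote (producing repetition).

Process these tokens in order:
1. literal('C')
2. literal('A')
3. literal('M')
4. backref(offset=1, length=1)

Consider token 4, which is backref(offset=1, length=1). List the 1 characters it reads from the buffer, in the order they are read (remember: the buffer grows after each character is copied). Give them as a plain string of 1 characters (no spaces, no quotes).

Token 1: literal('C'). Output: "C"
Token 2: literal('A'). Output: "CA"
Token 3: literal('M'). Output: "CAM"
Token 4: backref(off=1, len=1). Buffer before: "CAM" (len 3)
  byte 1: read out[2]='M', append. Buffer now: "CAMM"

Answer: M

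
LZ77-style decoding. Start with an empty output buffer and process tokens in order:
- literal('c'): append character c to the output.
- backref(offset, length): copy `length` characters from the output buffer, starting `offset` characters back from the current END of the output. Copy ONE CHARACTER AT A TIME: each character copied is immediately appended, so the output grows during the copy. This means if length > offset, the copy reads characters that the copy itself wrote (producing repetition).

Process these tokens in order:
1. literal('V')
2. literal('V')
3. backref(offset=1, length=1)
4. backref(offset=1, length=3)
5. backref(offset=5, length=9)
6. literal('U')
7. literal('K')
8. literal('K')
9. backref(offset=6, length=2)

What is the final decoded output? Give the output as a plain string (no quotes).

Answer: VVVVVVVVVVVVVVVUKKVV

Derivation:
Token 1: literal('V'). Output: "V"
Token 2: literal('V'). Output: "VV"
Token 3: backref(off=1, len=1). Copied 'V' from pos 1. Output: "VVV"
Token 4: backref(off=1, len=3) (overlapping!). Copied 'VVV' from pos 2. Output: "VVVVVV"
Token 5: backref(off=5, len=9) (overlapping!). Copied 'VVVVVVVVV' from pos 1. Output: "VVVVVVVVVVVVVVV"
Token 6: literal('U'). Output: "VVVVVVVVVVVVVVVU"
Token 7: literal('K'). Output: "VVVVVVVVVVVVVVVUK"
Token 8: literal('K'). Output: "VVVVVVVVVVVVVVVUKK"
Token 9: backref(off=6, len=2). Copied 'VV' from pos 12. Output: "VVVVVVVVVVVVVVVUKKVV"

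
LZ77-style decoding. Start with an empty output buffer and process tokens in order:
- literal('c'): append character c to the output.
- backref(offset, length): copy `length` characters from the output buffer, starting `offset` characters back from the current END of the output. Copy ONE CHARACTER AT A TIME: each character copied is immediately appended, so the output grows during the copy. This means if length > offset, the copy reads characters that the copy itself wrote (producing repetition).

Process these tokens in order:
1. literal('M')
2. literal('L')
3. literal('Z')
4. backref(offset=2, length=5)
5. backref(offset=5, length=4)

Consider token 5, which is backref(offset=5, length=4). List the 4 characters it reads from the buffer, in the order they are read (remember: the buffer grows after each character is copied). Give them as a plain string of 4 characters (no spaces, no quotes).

Answer: LZLZ

Derivation:
Token 1: literal('M'). Output: "M"
Token 2: literal('L'). Output: "ML"
Token 3: literal('Z'). Output: "MLZ"
Token 4: backref(off=2, len=5) (overlapping!). Copied 'LZLZL' from pos 1. Output: "MLZLZLZL"
Token 5: backref(off=5, len=4). Buffer before: "MLZLZLZL" (len 8)
  byte 1: read out[3]='L', append. Buffer now: "MLZLZLZLL"
  byte 2: read out[4]='Z', append. Buffer now: "MLZLZLZLLZ"
  byte 3: read out[5]='L', append. Buffer now: "MLZLZLZLLZL"
  byte 4: read out[6]='Z', append. Buffer now: "MLZLZLZLLZLZ"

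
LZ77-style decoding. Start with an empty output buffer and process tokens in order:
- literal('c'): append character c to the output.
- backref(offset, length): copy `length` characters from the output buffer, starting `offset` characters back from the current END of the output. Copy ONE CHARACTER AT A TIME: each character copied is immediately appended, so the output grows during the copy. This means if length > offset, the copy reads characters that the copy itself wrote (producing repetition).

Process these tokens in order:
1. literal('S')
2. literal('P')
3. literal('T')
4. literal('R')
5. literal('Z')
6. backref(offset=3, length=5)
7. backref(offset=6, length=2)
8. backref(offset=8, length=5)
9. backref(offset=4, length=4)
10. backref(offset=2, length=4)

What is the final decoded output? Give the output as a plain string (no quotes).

Token 1: literal('S'). Output: "S"
Token 2: literal('P'). Output: "SP"
Token 3: literal('T'). Output: "SPT"
Token 4: literal('R'). Output: "SPTR"
Token 5: literal('Z'). Output: "SPTRZ"
Token 6: backref(off=3, len=5) (overlapping!). Copied 'TRZTR' from pos 2. Output: "SPTRZTRZTR"
Token 7: backref(off=6, len=2). Copied 'ZT' from pos 4. Output: "SPTRZTRZTRZT"
Token 8: backref(off=8, len=5). Copied 'ZTRZT' from pos 4. Output: "SPTRZTRZTRZTZTRZT"
Token 9: backref(off=4, len=4). Copied 'TRZT' from pos 13. Output: "SPTRZTRZTRZTZTRZTTRZT"
Token 10: backref(off=2, len=4) (overlapping!). Copied 'ZTZT' from pos 19. Output: "SPTRZTRZTRZTZTRZTTRZTZTZT"

Answer: SPTRZTRZTRZTZTRZTTRZTZTZT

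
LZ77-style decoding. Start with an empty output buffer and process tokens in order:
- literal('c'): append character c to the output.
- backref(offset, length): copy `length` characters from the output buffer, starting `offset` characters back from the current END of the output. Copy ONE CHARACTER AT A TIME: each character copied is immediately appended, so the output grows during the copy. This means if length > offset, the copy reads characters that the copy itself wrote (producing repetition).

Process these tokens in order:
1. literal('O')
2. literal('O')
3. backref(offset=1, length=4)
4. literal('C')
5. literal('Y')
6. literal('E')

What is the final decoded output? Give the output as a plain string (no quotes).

Token 1: literal('O'). Output: "O"
Token 2: literal('O'). Output: "OO"
Token 3: backref(off=1, len=4) (overlapping!). Copied 'OOOO' from pos 1. Output: "OOOOOO"
Token 4: literal('C'). Output: "OOOOOOC"
Token 5: literal('Y'). Output: "OOOOOOCY"
Token 6: literal('E'). Output: "OOOOOOCYE"

Answer: OOOOOOCYE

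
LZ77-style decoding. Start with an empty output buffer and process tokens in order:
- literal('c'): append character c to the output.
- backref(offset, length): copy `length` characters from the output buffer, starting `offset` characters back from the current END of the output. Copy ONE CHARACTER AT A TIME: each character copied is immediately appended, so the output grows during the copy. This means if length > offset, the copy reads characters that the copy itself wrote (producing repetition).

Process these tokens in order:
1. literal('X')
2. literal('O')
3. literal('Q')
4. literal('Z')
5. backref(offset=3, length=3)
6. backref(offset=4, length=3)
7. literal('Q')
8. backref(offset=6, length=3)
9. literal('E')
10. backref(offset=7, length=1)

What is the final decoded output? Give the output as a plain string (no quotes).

Token 1: literal('X'). Output: "X"
Token 2: literal('O'). Output: "XO"
Token 3: literal('Q'). Output: "XOQ"
Token 4: literal('Z'). Output: "XOQZ"
Token 5: backref(off=3, len=3). Copied 'OQZ' from pos 1. Output: "XOQZOQZ"
Token 6: backref(off=4, len=3). Copied 'ZOQ' from pos 3. Output: "XOQZOQZZOQ"
Token 7: literal('Q'). Output: "XOQZOQZZOQQ"
Token 8: backref(off=6, len=3). Copied 'QZZ' from pos 5. Output: "XOQZOQZZOQQQZZ"
Token 9: literal('E'). Output: "XOQZOQZZOQQQZZE"
Token 10: backref(off=7, len=1). Copied 'O' from pos 8. Output: "XOQZOQZZOQQQZZEO"

Answer: XOQZOQZZOQQQZZEO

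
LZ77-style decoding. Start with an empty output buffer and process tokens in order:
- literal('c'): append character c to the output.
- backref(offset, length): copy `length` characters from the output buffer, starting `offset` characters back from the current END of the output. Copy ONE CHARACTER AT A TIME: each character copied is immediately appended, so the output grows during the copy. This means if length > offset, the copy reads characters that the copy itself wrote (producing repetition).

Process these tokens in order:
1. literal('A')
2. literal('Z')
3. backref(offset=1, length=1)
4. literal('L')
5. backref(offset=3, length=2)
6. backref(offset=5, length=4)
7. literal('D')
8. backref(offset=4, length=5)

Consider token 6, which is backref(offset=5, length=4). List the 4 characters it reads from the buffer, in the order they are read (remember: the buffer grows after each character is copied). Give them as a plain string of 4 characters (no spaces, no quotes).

Token 1: literal('A'). Output: "A"
Token 2: literal('Z'). Output: "AZ"
Token 3: backref(off=1, len=1). Copied 'Z' from pos 1. Output: "AZZ"
Token 4: literal('L'). Output: "AZZL"
Token 5: backref(off=3, len=2). Copied 'ZZ' from pos 1. Output: "AZZLZZ"
Token 6: backref(off=5, len=4). Buffer before: "AZZLZZ" (len 6)
  byte 1: read out[1]='Z', append. Buffer now: "AZZLZZZ"
  byte 2: read out[2]='Z', append. Buffer now: "AZZLZZZZ"
  byte 3: read out[3]='L', append. Buffer now: "AZZLZZZZL"
  byte 4: read out[4]='Z', append. Buffer now: "AZZLZZZZLZ"

Answer: ZZLZ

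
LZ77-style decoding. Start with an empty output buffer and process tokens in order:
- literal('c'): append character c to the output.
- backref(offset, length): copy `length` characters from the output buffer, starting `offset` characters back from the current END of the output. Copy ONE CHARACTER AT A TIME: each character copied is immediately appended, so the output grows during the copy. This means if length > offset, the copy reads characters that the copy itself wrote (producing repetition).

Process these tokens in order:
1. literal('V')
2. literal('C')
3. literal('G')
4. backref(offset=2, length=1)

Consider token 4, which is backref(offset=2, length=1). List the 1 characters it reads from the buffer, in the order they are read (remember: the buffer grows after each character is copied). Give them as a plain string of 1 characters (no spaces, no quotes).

Answer: C

Derivation:
Token 1: literal('V'). Output: "V"
Token 2: literal('C'). Output: "VC"
Token 3: literal('G'). Output: "VCG"
Token 4: backref(off=2, len=1). Buffer before: "VCG" (len 3)
  byte 1: read out[1]='C', append. Buffer now: "VCGC"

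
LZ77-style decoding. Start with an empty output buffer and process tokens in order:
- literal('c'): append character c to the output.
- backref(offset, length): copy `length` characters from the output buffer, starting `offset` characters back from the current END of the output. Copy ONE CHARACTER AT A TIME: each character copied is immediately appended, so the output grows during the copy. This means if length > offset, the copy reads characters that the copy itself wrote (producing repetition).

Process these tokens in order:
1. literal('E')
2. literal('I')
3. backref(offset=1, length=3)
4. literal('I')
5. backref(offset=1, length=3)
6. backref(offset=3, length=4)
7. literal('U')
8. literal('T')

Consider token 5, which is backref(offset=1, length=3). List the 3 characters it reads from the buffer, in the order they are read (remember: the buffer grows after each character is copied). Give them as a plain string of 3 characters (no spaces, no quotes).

Token 1: literal('E'). Output: "E"
Token 2: literal('I'). Output: "EI"
Token 3: backref(off=1, len=3) (overlapping!). Copied 'III' from pos 1. Output: "EIIII"
Token 4: literal('I'). Output: "EIIIII"
Token 5: backref(off=1, len=3). Buffer before: "EIIIII" (len 6)
  byte 1: read out[5]='I', append. Buffer now: "EIIIIII"
  byte 2: read out[6]='I', append. Buffer now: "EIIIIIII"
  byte 3: read out[7]='I', append. Buffer now: "EIIIIIIII"

Answer: III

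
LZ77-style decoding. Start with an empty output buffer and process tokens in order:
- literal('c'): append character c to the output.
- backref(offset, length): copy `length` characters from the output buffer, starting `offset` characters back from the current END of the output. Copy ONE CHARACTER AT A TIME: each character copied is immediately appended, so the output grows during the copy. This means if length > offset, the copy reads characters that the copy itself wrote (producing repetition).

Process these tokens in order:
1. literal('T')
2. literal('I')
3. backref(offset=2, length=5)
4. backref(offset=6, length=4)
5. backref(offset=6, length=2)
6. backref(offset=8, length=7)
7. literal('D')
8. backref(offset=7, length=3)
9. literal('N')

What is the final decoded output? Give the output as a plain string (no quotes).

Token 1: literal('T'). Output: "T"
Token 2: literal('I'). Output: "TI"
Token 3: backref(off=2, len=5) (overlapping!). Copied 'TITIT' from pos 0. Output: "TITITIT"
Token 4: backref(off=6, len=4). Copied 'ITIT' from pos 1. Output: "TITITITITIT"
Token 5: backref(off=6, len=2). Copied 'IT' from pos 5. Output: "TITITITITITIT"
Token 6: backref(off=8, len=7). Copied 'ITITITI' from pos 5. Output: "TITITITITITITITITITI"
Token 7: literal('D'). Output: "TITITITITITITITITITID"
Token 8: backref(off=7, len=3). Copied 'TIT' from pos 14. Output: "TITITITITITITITITITIDTIT"
Token 9: literal('N'). Output: "TITITITITITITITITITIDTITN"

Answer: TITITITITITITITITITIDTITN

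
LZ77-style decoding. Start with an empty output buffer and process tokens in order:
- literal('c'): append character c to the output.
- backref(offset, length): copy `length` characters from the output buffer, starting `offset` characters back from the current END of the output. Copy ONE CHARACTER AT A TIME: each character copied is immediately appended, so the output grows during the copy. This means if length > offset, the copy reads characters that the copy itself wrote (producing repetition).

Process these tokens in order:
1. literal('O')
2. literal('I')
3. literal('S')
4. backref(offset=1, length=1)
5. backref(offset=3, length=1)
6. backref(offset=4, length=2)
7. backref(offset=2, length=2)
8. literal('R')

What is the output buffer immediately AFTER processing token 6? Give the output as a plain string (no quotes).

Token 1: literal('O'). Output: "O"
Token 2: literal('I'). Output: "OI"
Token 3: literal('S'). Output: "OIS"
Token 4: backref(off=1, len=1). Copied 'S' from pos 2. Output: "OISS"
Token 5: backref(off=3, len=1). Copied 'I' from pos 1. Output: "OISSI"
Token 6: backref(off=4, len=2). Copied 'IS' from pos 1. Output: "OISSIIS"

Answer: OISSIIS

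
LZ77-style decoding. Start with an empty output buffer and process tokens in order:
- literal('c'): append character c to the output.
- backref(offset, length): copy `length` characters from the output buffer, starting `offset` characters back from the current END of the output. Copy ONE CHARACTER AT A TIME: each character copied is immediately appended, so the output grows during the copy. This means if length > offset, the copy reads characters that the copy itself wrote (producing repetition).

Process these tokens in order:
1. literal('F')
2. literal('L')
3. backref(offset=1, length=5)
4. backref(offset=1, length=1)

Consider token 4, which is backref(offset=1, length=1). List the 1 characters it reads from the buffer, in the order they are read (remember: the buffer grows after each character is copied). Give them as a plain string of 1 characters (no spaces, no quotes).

Token 1: literal('F'). Output: "F"
Token 2: literal('L'). Output: "FL"
Token 3: backref(off=1, len=5) (overlapping!). Copied 'LLLLL' from pos 1. Output: "FLLLLLL"
Token 4: backref(off=1, len=1). Buffer before: "FLLLLLL" (len 7)
  byte 1: read out[6]='L', append. Buffer now: "FLLLLLLL"

Answer: L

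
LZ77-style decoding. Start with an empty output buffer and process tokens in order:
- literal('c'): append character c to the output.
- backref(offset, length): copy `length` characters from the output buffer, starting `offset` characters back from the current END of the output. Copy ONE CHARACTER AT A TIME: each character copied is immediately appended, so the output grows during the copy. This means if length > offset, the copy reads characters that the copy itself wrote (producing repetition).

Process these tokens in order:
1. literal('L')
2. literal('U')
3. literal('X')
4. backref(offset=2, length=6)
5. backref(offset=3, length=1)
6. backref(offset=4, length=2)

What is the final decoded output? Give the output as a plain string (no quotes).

Token 1: literal('L'). Output: "L"
Token 2: literal('U'). Output: "LU"
Token 3: literal('X'). Output: "LUX"
Token 4: backref(off=2, len=6) (overlapping!). Copied 'UXUXUX' from pos 1. Output: "LUXUXUXUX"
Token 5: backref(off=3, len=1). Copied 'X' from pos 6. Output: "LUXUXUXUXX"
Token 6: backref(off=4, len=2). Copied 'XU' from pos 6. Output: "LUXUXUXUXXXU"

Answer: LUXUXUXUXXXU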